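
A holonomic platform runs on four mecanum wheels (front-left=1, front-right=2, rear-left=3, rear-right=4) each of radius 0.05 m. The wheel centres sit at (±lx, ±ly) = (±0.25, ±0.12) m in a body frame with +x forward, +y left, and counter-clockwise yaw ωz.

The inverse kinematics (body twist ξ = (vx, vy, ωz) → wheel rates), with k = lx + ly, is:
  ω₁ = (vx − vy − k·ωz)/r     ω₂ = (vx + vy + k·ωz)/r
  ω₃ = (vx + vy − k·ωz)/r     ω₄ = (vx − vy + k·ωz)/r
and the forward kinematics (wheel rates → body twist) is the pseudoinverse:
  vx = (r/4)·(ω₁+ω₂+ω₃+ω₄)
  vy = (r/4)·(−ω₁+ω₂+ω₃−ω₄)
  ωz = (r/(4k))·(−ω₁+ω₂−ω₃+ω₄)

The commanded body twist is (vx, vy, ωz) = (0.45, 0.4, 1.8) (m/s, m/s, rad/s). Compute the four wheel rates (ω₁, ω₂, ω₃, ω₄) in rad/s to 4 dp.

k = lx + ly = 0.25 + 0.12 = 0.3700;  k·ωz = 0.3700·1.8 = 0.6660
ω₁ (FL) = (vx − vy − k·ωz)/r = -0.6160/0.05 = -12.3200
ω₂ (FR) = (vx + vy + k·ωz)/r = 1.5160/0.05 = 30.3200
ω₃ (RL) = (vx + vy − k·ωz)/r = 0.1840/0.05 = 3.6800
ω₄ (RR) = (vx − vy + k·ωz)/r = 0.7160/0.05 = 14.3200

(-12.3200, 30.3200, 3.6800, 14.3200)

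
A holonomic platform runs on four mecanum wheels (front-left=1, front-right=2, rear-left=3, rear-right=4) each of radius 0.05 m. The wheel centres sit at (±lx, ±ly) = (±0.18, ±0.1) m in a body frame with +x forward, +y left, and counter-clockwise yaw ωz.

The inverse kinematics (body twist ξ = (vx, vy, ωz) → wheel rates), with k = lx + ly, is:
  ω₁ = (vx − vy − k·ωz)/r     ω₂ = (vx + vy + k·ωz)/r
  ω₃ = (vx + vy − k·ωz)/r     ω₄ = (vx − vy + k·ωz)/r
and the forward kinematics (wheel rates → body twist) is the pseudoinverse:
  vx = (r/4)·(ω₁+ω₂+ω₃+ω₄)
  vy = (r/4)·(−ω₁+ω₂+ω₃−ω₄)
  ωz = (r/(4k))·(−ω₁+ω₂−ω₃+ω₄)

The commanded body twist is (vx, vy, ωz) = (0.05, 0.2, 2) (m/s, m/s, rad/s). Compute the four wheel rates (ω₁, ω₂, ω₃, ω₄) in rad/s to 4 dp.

(-14.2000, 16.2000, -6.2000, 8.2000)

k = lx + ly = 0.18 + 0.1 = 0.2800;  k·ωz = 0.2800·2 = 0.5600
ω₁ (FL) = (vx − vy − k·ωz)/r = -0.7100/0.05 = -14.2000
ω₂ (FR) = (vx + vy + k·ωz)/r = 0.8100/0.05 = 16.2000
ω₃ (RL) = (vx + vy − k·ωz)/r = -0.3100/0.05 = -6.2000
ω₄ (RR) = (vx − vy + k·ωz)/r = 0.4100/0.05 = 8.2000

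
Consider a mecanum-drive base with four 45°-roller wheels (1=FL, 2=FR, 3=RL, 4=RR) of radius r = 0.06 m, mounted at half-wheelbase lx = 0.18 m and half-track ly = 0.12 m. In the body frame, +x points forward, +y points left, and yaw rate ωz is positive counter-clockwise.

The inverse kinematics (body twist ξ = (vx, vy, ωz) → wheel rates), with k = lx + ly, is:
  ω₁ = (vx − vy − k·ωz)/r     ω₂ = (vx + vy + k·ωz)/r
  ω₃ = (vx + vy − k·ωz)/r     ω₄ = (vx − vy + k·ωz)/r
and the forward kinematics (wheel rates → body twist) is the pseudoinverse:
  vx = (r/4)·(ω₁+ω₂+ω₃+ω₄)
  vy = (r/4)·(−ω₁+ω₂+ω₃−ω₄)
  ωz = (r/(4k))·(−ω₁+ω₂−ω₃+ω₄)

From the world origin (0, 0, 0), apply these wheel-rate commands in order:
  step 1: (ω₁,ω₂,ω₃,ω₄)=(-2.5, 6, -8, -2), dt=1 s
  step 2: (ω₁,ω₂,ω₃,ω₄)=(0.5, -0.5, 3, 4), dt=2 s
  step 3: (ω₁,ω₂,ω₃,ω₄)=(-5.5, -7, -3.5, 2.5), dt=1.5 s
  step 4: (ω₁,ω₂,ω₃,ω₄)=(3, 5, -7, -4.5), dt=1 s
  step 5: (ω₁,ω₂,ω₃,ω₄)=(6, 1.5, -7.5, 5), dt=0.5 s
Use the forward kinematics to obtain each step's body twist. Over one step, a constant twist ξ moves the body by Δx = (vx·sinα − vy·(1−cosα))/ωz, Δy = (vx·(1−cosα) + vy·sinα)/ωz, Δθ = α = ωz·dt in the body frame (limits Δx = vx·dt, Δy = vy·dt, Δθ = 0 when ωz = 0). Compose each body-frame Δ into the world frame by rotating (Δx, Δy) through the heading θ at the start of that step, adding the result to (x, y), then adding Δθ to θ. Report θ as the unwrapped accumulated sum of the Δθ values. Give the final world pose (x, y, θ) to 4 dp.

step 1: ξ=(vx,vy,ωz)=(-0.0975, 0.0375, 0.7250), dt=1.0 → body Δ=(-0.1022, 0.0005, 0.7250) → world pose (-0.1022, 0.0005, 0.7250)
step 2: ξ=(vx,vy,ωz)=(0.1050, -0.0300, 0.0000), dt=2.0 → body Δ=(0.2100, -0.0600, 0.0000) → world pose (0.0948, 0.0948, 0.7250)
step 3: ξ=(vx,vy,ωz)=(-0.2025, -0.1125, 0.2250), dt=1.5 → body Δ=(-0.2698, -0.2163, 0.3375) → world pose (0.0363, -0.2460, 1.0625)
step 4: ξ=(vx,vy,ωz)=(-0.0525, -0.0075, 0.2250), dt=1.0 → body Δ=(-0.0512, -0.0133, 0.2250) → world pose (0.0230, -0.2972, 1.2875)
step 5: ξ=(vx,vy,ωz)=(0.0750, -0.2550, 0.4000), dt=0.5 → body Δ=(0.0500, -0.1229, 0.2000) → world pose (0.1550, -0.2836, 1.4875)

(0.1550, -0.2836, 1.4875)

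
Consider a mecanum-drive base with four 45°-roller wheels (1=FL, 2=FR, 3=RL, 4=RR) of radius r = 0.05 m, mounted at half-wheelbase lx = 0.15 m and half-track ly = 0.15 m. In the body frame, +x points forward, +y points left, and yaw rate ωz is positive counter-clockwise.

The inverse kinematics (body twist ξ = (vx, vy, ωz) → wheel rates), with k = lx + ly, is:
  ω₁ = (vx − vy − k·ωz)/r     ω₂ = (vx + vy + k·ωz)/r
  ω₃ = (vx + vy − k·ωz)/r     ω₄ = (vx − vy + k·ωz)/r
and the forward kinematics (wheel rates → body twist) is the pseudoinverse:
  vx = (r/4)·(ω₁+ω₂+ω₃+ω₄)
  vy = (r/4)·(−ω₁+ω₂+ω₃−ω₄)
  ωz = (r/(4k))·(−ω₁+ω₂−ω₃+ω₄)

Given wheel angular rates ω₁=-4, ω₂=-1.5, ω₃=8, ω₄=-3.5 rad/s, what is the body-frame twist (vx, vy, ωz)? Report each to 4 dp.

(-0.0125, 0.1750, -0.3750)

k = lx + ly = 0.15 + 0.15 = 0.3000
ω₁+ω₂+ω₃+ω₄ = -1.0000  →  vx = (0.05/4)·-1.0000 = -0.0125
−ω₁+ω₂+ω₃−ω₄ = 14.0000  →  vy = (0.05/4)·14.0000 = 0.1750
−ω₁+ω₂−ω₃+ω₄ = -9.0000  →  ωz = (0.05/1.2000)·-9.0000 = -0.3750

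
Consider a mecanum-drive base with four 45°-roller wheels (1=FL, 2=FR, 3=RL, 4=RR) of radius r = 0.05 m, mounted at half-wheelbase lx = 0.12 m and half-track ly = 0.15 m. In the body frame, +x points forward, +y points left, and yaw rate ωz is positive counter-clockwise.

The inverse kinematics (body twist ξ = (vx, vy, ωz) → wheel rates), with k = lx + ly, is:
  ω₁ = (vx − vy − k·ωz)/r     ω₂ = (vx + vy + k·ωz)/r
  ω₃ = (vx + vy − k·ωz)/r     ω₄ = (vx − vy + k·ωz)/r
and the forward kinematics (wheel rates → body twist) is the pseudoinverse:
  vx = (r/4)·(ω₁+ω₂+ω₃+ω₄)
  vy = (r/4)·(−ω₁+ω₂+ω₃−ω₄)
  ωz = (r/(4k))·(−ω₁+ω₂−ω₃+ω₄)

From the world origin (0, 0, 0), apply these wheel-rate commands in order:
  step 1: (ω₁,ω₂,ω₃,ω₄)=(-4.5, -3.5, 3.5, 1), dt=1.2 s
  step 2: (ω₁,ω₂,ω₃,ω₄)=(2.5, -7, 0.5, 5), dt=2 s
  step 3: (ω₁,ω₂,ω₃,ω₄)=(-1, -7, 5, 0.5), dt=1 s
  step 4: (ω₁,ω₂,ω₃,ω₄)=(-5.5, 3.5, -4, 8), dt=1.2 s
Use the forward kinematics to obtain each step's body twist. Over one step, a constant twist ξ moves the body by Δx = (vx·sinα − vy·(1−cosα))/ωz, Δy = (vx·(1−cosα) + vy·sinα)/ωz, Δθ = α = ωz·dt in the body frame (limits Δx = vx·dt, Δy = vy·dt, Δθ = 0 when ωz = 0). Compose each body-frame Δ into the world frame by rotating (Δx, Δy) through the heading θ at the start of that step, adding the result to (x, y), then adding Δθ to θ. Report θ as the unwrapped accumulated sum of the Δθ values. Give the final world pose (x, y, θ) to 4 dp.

step 1: ξ=(vx,vy,ωz)=(-0.0437, 0.0437, -0.0694), dt=1.2 → body Δ=(-0.0503, 0.0546, -0.0833) → world pose (-0.0503, 0.0546, -0.0833)
step 2: ξ=(vx,vy,ωz)=(0.0125, -0.1750, -0.2315), dt=2.0 → body Δ=(-0.0555, -0.3433, -0.4630) → world pose (-0.1341, -0.2829, -0.5463)
step 3: ξ=(vx,vy,ωz)=(-0.0313, -0.0188, -0.4861), dt=1.0 → body Δ=(-0.0345, -0.0106, -0.4861) → world pose (-0.1691, -0.2740, -1.0324)
step 4: ξ=(vx,vy,ωz)=(0.0250, -0.0375, 0.9722), dt=1.2 → body Δ=(0.0470, -0.0199, 1.1667) → world pose (-0.1620, -0.3246, 0.1343)

(-0.1620, -0.3246, 0.1343)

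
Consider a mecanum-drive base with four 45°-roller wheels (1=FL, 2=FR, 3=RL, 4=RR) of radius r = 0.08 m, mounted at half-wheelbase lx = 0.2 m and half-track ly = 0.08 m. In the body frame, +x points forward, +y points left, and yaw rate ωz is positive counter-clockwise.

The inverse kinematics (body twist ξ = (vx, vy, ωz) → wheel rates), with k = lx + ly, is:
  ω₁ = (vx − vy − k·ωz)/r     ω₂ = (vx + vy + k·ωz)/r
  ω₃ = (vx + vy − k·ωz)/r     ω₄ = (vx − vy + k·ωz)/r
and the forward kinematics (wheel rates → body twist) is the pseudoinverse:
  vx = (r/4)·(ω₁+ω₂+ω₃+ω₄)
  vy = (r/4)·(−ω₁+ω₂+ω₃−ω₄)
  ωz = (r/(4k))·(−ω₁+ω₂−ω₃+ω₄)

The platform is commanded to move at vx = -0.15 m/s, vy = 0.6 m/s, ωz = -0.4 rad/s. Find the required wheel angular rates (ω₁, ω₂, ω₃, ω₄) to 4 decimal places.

(-7.9750, 4.2250, 7.0250, -10.7750)

k = lx + ly = 0.2 + 0.08 = 0.2800;  k·ωz = 0.2800·-0.4 = -0.1120
ω₁ (FL) = (vx − vy − k·ωz)/r = -0.6380/0.08 = -7.9750
ω₂ (FR) = (vx + vy + k·ωz)/r = 0.3380/0.08 = 4.2250
ω₃ (RL) = (vx + vy − k·ωz)/r = 0.5620/0.08 = 7.0250
ω₄ (RR) = (vx − vy + k·ωz)/r = -0.8620/0.08 = -10.7750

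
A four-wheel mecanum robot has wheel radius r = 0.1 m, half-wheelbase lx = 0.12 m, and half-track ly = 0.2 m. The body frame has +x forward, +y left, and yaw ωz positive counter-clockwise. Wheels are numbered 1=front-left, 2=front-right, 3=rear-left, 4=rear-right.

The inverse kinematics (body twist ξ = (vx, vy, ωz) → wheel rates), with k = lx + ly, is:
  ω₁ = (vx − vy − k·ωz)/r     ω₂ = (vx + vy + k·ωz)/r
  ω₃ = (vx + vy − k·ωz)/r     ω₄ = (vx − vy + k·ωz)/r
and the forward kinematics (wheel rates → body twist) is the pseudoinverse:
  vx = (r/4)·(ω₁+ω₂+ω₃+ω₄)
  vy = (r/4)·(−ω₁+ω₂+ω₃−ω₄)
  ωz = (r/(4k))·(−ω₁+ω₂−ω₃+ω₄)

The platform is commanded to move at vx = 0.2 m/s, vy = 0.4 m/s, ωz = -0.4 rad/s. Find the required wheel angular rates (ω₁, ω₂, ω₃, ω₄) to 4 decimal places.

k = lx + ly = 0.12 + 0.2 = 0.3200;  k·ωz = 0.3200·-0.4 = -0.1280
ω₁ (FL) = (vx − vy − k·ωz)/r = -0.0720/0.1 = -0.7200
ω₂ (FR) = (vx + vy + k·ωz)/r = 0.4720/0.1 = 4.7200
ω₃ (RL) = (vx + vy − k·ωz)/r = 0.7280/0.1 = 7.2800
ω₄ (RR) = (vx − vy + k·ωz)/r = -0.3280/0.1 = -3.2800

(-0.7200, 4.7200, 7.2800, -3.2800)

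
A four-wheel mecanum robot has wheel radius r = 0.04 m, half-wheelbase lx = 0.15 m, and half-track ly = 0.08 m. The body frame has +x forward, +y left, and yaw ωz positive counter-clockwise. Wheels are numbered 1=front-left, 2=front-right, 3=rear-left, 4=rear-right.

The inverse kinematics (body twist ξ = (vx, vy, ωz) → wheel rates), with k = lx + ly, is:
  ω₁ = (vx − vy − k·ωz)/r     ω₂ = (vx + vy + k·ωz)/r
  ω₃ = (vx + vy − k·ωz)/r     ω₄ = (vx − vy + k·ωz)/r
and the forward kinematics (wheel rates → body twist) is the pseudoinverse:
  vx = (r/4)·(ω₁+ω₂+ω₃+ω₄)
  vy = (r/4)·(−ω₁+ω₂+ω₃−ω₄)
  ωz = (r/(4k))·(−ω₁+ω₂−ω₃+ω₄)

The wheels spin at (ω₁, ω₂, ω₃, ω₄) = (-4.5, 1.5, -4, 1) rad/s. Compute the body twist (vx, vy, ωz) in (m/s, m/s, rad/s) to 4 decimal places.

k = lx + ly = 0.15 + 0.08 = 0.2300
ω₁+ω₂+ω₃+ω₄ = -6.0000  →  vx = (0.04/4)·-6.0000 = -0.0600
−ω₁+ω₂+ω₃−ω₄ = 1.0000  →  vy = (0.04/4)·1.0000 = 0.0100
−ω₁+ω₂−ω₃+ω₄ = 11.0000  →  ωz = (0.04/0.9200)·11.0000 = 0.4783

(-0.0600, 0.0100, 0.4783)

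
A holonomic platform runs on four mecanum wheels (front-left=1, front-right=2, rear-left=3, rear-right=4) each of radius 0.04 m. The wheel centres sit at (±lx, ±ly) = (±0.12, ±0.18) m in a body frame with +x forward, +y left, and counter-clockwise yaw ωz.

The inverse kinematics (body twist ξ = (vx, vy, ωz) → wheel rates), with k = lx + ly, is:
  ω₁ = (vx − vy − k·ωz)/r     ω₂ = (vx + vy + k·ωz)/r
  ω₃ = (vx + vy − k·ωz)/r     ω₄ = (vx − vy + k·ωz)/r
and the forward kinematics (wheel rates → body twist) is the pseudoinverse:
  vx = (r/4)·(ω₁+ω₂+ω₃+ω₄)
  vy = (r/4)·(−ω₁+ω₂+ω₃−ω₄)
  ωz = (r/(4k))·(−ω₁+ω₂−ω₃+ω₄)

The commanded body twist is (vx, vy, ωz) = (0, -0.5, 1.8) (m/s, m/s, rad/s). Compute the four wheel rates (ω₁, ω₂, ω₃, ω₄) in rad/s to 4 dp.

k = lx + ly = 0.12 + 0.18 = 0.3000;  k·ωz = 0.3000·1.8 = 0.5400
ω₁ (FL) = (vx − vy − k·ωz)/r = -0.0400/0.04 = -1.0000
ω₂ (FR) = (vx + vy + k·ωz)/r = 0.0400/0.04 = 1.0000
ω₃ (RL) = (vx + vy − k·ωz)/r = -1.0400/0.04 = -26.0000
ω₄ (RR) = (vx − vy + k·ωz)/r = 1.0400/0.04 = 26.0000

(-1.0000, 1.0000, -26.0000, 26.0000)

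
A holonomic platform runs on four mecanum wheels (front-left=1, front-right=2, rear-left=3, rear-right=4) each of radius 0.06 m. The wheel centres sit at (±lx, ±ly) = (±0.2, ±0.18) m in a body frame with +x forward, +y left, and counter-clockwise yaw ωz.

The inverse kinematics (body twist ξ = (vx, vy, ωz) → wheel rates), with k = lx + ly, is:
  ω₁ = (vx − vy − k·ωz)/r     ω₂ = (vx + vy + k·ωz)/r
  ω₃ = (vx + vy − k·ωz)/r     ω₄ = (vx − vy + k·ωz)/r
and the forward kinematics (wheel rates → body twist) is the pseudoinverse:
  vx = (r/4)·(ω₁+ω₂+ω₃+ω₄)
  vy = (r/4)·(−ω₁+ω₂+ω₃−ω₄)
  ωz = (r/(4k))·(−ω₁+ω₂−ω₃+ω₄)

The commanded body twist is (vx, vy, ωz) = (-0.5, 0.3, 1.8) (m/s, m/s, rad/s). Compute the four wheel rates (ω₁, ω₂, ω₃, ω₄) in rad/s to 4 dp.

k = lx + ly = 0.2 + 0.18 = 0.3800;  k·ωz = 0.3800·1.8 = 0.6840
ω₁ (FL) = (vx − vy − k·ωz)/r = -1.4840/0.06 = -24.7333
ω₂ (FR) = (vx + vy + k·ωz)/r = 0.4840/0.06 = 8.0667
ω₃ (RL) = (vx + vy − k·ωz)/r = -0.8840/0.06 = -14.7333
ω₄ (RR) = (vx − vy + k·ωz)/r = -0.1160/0.06 = -1.9333

(-24.7333, 8.0667, -14.7333, -1.9333)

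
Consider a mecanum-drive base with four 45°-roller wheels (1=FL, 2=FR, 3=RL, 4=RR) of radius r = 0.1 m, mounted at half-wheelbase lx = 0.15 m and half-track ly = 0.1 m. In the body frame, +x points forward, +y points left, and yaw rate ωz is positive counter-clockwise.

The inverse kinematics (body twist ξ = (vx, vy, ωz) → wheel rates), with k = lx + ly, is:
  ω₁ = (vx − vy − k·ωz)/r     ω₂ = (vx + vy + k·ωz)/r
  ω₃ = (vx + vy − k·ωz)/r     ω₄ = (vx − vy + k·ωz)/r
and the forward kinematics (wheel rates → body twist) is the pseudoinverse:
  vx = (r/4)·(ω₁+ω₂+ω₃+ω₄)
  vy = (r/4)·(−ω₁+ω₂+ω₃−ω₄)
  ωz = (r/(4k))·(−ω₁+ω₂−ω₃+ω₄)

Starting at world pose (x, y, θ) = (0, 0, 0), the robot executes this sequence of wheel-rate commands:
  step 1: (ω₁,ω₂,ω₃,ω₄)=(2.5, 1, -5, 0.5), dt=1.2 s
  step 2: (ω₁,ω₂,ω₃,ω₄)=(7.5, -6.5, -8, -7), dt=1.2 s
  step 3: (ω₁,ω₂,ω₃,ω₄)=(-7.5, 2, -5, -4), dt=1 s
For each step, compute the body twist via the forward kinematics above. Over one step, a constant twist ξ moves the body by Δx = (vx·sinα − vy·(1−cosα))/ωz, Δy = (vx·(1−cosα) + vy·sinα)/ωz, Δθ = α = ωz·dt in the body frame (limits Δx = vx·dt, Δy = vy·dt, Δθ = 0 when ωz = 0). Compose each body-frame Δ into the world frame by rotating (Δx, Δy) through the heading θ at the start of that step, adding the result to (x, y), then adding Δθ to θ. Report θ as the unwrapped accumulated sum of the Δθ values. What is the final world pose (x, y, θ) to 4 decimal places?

(-0.6483, -0.1300, -0.0300)

step 1: ξ=(vx,vy,ωz)=(-0.0250, -0.1750, 0.4000), dt=1.2 → body Δ=(0.0206, -0.2091, 0.4800) → world pose (0.0206, -0.2091, 0.4800)
step 2: ξ=(vx,vy,ωz)=(-0.3500, -0.3750, -1.3000), dt=1.2 → body Δ=(-0.5546, -0.0221, -1.5600) → world pose (-0.4611, -0.4848, -1.0800)
step 3: ξ=(vx,vy,ωz)=(-0.3625, 0.2125, 1.0500), dt=1.0 → body Δ=(-0.4011, 0.0021, 1.0500) → world pose (-0.6483, -0.1300, -0.0300)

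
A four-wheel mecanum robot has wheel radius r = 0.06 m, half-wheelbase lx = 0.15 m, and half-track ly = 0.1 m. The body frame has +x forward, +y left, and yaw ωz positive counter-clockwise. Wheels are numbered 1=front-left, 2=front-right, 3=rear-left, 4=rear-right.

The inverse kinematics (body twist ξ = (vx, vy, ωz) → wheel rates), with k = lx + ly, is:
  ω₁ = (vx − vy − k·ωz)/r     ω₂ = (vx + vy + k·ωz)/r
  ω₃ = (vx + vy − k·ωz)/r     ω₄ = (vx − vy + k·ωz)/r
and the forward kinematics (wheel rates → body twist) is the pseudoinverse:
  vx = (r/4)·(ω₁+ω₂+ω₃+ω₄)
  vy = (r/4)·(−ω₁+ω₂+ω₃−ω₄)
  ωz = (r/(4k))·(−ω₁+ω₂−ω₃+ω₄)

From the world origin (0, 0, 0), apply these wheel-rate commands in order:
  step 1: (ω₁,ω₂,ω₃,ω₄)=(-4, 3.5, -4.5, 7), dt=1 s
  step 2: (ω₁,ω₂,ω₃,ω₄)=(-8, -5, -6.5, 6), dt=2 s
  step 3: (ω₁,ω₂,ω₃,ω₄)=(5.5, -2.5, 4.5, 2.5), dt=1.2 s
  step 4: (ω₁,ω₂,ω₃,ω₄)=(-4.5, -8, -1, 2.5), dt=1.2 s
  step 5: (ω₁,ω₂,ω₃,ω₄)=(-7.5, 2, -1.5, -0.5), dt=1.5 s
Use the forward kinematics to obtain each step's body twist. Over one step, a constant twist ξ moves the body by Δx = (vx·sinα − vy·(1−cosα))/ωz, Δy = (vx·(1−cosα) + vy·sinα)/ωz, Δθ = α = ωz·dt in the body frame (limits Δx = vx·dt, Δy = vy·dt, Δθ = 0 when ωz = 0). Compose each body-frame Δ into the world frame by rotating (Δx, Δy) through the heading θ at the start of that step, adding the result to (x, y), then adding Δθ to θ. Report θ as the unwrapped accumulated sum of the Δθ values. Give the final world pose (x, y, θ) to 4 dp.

step 1: ξ=(vx,vy,ωz)=(0.0300, -0.0600, 1.1400), dt=1.0 → body Δ=(0.0546, -0.0325, 1.1400) → world pose (0.0546, -0.0325, 1.1400)
step 2: ξ=(vx,vy,ωz)=(-0.2025, -0.1425, 0.9300), dt=2.0 → body Δ=(-0.0118, -0.4267, 1.8600) → world pose (0.4374, -0.2214, 3.0000)
step 3: ξ=(vx,vy,ωz)=(0.1500, -0.0900, -0.6000), dt=1.2 → body Δ=(0.1276, -0.1610, -0.7200) → world pose (0.3337, -0.0440, 2.2800)
step 4: ξ=(vx,vy,ωz)=(-0.1650, -0.1050, 0.0000), dt=1.2 → body Δ=(-0.1980, -0.1260, 0.0000) → world pose (0.5583, -0.1122, 2.2800)
step 5: ξ=(vx,vy,ωz)=(-0.1125, 0.1275, 0.6300), dt=1.5 → body Δ=(-0.2286, 0.0901, 0.9450) → world pose (0.6388, -0.3443, 3.2250)

(0.6388, -0.3443, 3.2250)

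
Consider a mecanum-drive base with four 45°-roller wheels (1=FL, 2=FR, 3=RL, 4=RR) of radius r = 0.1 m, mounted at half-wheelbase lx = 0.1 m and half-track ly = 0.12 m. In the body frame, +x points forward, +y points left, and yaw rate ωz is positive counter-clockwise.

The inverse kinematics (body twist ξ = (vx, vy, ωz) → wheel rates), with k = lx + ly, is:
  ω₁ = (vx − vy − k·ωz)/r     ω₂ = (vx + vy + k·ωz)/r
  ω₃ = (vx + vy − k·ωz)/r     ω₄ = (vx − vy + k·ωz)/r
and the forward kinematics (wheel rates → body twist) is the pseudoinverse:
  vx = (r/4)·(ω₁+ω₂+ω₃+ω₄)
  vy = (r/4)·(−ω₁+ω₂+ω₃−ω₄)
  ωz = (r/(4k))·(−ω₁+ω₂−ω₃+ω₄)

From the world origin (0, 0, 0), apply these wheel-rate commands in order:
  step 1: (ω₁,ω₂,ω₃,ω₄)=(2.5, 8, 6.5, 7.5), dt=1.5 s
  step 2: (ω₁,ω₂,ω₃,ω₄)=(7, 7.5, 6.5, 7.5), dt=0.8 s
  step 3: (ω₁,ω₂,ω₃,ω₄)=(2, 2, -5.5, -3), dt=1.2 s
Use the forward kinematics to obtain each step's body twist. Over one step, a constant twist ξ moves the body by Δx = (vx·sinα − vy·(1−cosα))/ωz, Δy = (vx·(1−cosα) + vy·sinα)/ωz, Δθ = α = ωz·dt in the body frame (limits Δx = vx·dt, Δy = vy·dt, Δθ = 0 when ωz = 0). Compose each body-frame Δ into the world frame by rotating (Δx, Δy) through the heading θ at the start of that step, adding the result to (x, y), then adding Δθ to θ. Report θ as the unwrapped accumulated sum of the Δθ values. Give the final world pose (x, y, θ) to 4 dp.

(0.9388, 0.9729, 1.5852)

step 1: ξ=(vx,vy,ωz)=(0.6125, 0.1125, 0.7386), dt=1.5 → body Δ=(0.6577, 0.5953, 1.1080) → world pose (0.6577, 0.5953, 1.1080)
step 2: ξ=(vx,vy,ωz)=(0.7125, -0.0125, 0.1705), dt=0.8 → body Δ=(0.5689, 0.0288, 0.1364) → world pose (0.8859, 1.1172, 1.2443)
step 3: ξ=(vx,vy,ωz)=(-0.1125, -0.0625, 0.2841), dt=1.2 → body Δ=(-0.1197, -0.0963, 0.3409) → world pose (0.9388, 0.9729, 1.5852)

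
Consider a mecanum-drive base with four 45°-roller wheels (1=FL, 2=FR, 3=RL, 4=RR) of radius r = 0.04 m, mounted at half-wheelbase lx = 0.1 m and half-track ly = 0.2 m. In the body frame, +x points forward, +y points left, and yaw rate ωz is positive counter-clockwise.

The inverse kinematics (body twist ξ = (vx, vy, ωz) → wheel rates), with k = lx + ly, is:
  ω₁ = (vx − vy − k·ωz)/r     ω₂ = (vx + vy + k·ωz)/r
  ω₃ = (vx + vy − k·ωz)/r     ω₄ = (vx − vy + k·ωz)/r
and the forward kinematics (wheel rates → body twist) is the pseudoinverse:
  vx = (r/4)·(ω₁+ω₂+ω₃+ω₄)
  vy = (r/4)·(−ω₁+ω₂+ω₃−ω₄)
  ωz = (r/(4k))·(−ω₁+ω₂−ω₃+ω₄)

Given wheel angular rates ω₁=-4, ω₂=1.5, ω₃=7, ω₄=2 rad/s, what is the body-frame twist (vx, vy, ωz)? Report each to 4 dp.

k = lx + ly = 0.1 + 0.2 = 0.3000
ω₁+ω₂+ω₃+ω₄ = 6.5000  →  vx = (0.04/4)·6.5000 = 0.0650
−ω₁+ω₂+ω₃−ω₄ = 10.5000  →  vy = (0.04/4)·10.5000 = 0.1050
−ω₁+ω₂−ω₃+ω₄ = 0.5000  →  ωz = (0.04/1.2000)·0.5000 = 0.0167

(0.0650, 0.1050, 0.0167)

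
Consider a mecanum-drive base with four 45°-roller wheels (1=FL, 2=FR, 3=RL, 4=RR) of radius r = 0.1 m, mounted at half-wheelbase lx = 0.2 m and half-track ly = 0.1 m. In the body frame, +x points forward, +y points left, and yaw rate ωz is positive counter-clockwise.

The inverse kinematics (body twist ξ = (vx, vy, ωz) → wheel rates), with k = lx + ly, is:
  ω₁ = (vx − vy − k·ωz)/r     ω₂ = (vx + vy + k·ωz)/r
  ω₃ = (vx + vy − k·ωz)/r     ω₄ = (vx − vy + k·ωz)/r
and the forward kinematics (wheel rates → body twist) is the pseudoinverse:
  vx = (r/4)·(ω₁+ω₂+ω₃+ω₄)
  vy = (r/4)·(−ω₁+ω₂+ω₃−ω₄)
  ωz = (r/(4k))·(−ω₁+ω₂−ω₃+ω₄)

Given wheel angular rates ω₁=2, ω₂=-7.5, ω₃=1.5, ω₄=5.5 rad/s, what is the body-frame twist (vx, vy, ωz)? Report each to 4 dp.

(0.0375, -0.3375, -0.4583)

k = lx + ly = 0.2 + 0.1 = 0.3000
ω₁+ω₂+ω₃+ω₄ = 1.5000  →  vx = (0.1/4)·1.5000 = 0.0375
−ω₁+ω₂+ω₃−ω₄ = -13.5000  →  vy = (0.1/4)·-13.5000 = -0.3375
−ω₁+ω₂−ω₃+ω₄ = -5.5000  →  ωz = (0.1/1.2000)·-5.5000 = -0.4583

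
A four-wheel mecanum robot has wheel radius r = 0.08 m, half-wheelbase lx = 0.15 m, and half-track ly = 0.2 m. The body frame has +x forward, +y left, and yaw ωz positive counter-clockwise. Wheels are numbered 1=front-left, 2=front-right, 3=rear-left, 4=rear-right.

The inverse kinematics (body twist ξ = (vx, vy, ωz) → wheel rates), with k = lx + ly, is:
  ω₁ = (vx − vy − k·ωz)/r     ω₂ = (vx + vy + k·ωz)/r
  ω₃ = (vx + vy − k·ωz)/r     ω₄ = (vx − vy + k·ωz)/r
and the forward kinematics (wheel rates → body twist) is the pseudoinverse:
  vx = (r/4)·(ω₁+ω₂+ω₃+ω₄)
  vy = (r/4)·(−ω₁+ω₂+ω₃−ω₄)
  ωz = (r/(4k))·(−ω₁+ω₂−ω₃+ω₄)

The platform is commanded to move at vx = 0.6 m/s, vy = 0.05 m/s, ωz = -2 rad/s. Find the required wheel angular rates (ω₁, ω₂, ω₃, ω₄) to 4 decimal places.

k = lx + ly = 0.15 + 0.2 = 0.3500;  k·ωz = 0.3500·-2 = -0.7000
ω₁ (FL) = (vx − vy − k·ωz)/r = 1.2500/0.08 = 15.6250
ω₂ (FR) = (vx + vy + k·ωz)/r = -0.0500/0.08 = -0.6250
ω₃ (RL) = (vx + vy − k·ωz)/r = 1.3500/0.08 = 16.8750
ω₄ (RR) = (vx − vy + k·ωz)/r = -0.1500/0.08 = -1.8750

(15.6250, -0.6250, 16.8750, -1.8750)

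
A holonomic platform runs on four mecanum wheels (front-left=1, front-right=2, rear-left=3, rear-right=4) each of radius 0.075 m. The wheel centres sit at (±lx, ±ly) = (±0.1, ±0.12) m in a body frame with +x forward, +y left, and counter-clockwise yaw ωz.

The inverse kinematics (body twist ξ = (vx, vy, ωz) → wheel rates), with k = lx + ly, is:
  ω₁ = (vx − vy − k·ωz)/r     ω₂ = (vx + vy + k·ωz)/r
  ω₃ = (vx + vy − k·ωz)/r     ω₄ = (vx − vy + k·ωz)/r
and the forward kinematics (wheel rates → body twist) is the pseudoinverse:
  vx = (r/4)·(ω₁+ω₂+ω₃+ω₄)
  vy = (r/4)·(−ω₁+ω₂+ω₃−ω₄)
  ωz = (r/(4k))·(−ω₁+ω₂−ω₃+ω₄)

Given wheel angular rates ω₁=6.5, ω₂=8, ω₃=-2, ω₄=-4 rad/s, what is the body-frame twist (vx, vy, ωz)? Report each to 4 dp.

(0.1594, 0.0656, -0.0426)

k = lx + ly = 0.1 + 0.12 = 0.2200
ω₁+ω₂+ω₃+ω₄ = 8.5000  →  vx = (0.075/4)·8.5000 = 0.1594
−ω₁+ω₂+ω₃−ω₄ = 3.5000  →  vy = (0.075/4)·3.5000 = 0.0656
−ω₁+ω₂−ω₃+ω₄ = -0.5000  →  ωz = (0.075/0.8800)·-0.5000 = -0.0426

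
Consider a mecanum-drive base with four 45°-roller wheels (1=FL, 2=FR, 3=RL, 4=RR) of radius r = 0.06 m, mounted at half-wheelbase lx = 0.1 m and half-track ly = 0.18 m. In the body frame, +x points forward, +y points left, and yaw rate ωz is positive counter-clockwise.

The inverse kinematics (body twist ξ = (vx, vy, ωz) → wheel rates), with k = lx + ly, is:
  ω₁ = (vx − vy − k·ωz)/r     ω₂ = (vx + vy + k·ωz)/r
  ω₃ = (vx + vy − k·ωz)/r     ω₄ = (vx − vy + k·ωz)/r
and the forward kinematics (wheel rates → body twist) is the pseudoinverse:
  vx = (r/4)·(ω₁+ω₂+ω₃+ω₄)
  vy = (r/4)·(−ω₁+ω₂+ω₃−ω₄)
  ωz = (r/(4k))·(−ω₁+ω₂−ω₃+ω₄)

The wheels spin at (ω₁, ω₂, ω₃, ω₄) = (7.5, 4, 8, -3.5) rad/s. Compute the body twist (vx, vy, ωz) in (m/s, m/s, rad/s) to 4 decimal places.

(0.2400, 0.1200, -0.8036)

k = lx + ly = 0.1 + 0.18 = 0.2800
ω₁+ω₂+ω₃+ω₄ = 16.0000  →  vx = (0.06/4)·16.0000 = 0.2400
−ω₁+ω₂+ω₃−ω₄ = 8.0000  →  vy = (0.06/4)·8.0000 = 0.1200
−ω₁+ω₂−ω₃+ω₄ = -15.0000  →  ωz = (0.06/1.1200)·-15.0000 = -0.8036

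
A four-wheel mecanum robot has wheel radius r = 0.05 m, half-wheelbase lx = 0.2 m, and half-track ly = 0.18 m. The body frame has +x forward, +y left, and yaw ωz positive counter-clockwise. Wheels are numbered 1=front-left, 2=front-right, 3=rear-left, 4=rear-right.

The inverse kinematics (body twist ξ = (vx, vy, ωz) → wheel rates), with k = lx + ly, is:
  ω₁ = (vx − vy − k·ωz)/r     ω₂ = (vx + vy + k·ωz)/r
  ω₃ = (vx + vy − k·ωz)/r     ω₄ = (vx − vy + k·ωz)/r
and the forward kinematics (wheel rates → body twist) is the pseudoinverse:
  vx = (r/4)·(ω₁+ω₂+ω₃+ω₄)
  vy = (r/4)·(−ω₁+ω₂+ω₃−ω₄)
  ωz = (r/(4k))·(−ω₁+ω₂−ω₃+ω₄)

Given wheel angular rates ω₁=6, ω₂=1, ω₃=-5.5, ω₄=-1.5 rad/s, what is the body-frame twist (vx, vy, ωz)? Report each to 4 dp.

k = lx + ly = 0.2 + 0.18 = 0.3800
ω₁+ω₂+ω₃+ω₄ = 0.0000  →  vx = (0.05/4)·0.0000 = 0.0000
−ω₁+ω₂+ω₃−ω₄ = -9.0000  →  vy = (0.05/4)·-9.0000 = -0.1125
−ω₁+ω₂−ω₃+ω₄ = -1.0000  →  ωz = (0.05/1.5200)·-1.0000 = -0.0329

(0.0000, -0.1125, -0.0329)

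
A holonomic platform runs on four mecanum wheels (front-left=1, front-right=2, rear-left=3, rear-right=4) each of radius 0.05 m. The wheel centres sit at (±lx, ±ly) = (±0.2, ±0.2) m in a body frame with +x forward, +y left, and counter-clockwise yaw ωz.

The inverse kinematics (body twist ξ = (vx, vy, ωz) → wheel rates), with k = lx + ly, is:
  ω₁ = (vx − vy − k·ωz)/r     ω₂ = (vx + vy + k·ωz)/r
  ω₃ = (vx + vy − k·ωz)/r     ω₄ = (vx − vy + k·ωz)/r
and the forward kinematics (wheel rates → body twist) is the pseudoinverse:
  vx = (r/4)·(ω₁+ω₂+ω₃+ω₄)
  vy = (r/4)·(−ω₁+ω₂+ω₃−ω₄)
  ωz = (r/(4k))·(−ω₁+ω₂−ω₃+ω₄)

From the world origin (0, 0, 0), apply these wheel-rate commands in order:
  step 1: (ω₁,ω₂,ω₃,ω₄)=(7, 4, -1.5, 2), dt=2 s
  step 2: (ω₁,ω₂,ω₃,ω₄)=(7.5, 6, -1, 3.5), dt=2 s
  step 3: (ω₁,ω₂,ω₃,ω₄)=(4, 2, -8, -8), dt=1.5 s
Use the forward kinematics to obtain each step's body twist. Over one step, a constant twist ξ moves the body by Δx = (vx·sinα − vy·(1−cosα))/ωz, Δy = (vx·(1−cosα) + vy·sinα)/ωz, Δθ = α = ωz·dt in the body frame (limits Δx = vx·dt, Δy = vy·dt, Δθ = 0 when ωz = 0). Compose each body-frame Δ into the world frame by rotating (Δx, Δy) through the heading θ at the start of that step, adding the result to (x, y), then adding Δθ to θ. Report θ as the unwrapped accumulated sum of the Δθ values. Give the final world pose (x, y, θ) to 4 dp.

(0.5267, -0.3258, 0.1250)

step 1: ξ=(vx,vy,ωz)=(0.1438, -0.0813, 0.0156), dt=2.0 → body Δ=(0.2900, -0.1580, 0.0312) → world pose (0.2900, -0.1580, 0.0312)
step 2: ξ=(vx,vy,ωz)=(0.2000, -0.0750, 0.0938), dt=2.0 → body Δ=(0.4117, -0.1117, 0.1875) → world pose (0.7050, -0.2568, 0.2188)
step 3: ξ=(vx,vy,ωz)=(-0.1250, -0.0250, -0.0625), dt=1.5 → body Δ=(-0.1890, -0.0287, -0.0938) → world pose (0.5267, -0.3258, 0.1250)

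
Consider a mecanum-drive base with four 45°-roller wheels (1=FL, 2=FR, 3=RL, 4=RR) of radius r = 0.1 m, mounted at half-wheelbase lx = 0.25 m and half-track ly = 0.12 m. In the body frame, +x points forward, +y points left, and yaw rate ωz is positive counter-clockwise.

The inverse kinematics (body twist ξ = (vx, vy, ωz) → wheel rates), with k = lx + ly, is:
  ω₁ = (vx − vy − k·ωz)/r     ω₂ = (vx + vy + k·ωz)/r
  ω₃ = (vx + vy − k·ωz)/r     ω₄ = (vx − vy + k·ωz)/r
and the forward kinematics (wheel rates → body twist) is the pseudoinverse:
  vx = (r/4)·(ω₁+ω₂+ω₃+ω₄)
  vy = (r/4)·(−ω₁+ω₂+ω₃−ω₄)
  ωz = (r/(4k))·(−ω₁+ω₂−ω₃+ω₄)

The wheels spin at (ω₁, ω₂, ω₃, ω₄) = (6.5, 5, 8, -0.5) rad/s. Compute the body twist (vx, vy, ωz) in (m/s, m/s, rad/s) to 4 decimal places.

k = lx + ly = 0.25 + 0.12 = 0.3700
ω₁+ω₂+ω₃+ω₄ = 19.0000  →  vx = (0.1/4)·19.0000 = 0.4750
−ω₁+ω₂+ω₃−ω₄ = 7.0000  →  vy = (0.1/4)·7.0000 = 0.1750
−ω₁+ω₂−ω₃+ω₄ = -10.0000  →  ωz = (0.1/1.4800)·-10.0000 = -0.6757

(0.4750, 0.1750, -0.6757)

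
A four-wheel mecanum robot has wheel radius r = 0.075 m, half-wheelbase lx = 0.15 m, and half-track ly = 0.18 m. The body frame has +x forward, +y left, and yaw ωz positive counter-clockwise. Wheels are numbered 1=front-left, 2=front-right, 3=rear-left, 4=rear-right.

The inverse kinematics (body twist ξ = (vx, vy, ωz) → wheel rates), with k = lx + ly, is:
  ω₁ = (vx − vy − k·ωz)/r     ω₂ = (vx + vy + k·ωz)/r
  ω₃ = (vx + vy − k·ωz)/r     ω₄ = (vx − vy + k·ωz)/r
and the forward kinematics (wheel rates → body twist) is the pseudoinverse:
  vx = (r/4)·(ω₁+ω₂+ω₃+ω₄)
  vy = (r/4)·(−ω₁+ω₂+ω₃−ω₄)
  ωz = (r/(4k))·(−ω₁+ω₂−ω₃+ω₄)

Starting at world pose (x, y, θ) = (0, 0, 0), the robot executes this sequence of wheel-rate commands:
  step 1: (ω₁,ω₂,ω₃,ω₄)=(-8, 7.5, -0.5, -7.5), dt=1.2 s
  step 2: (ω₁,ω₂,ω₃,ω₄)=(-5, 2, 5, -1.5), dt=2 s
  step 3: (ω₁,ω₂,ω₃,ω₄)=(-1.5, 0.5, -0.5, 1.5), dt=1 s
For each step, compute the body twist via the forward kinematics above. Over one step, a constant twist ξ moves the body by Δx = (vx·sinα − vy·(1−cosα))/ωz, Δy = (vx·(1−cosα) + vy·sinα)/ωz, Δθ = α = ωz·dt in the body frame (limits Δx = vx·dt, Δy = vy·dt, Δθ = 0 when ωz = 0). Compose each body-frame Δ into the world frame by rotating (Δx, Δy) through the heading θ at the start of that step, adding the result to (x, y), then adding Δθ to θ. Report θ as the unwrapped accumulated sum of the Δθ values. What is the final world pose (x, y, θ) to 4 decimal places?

step 1: ξ=(vx,vy,ωz)=(-0.1594, 0.4219, 0.4830), dt=1.2 → body Δ=(-0.3234, 0.4245, 0.5795) → world pose (-0.3234, 0.4245, 0.5795)
step 2: ξ=(vx,vy,ωz)=(0.0094, 0.2531, 0.0284), dt=2.0 → body Δ=(0.0044, 0.5065, 0.0568) → world pose (-0.5971, 0.8507, 0.6364)
step 3: ξ=(vx,vy,ωz)=(0.0000, 0.0000, 0.2273), dt=1.0 → body Δ=(0.0000, 0.0000, 0.2273) → world pose (-0.5971, 0.8507, 0.8636)

(-0.5971, 0.8507, 0.8636)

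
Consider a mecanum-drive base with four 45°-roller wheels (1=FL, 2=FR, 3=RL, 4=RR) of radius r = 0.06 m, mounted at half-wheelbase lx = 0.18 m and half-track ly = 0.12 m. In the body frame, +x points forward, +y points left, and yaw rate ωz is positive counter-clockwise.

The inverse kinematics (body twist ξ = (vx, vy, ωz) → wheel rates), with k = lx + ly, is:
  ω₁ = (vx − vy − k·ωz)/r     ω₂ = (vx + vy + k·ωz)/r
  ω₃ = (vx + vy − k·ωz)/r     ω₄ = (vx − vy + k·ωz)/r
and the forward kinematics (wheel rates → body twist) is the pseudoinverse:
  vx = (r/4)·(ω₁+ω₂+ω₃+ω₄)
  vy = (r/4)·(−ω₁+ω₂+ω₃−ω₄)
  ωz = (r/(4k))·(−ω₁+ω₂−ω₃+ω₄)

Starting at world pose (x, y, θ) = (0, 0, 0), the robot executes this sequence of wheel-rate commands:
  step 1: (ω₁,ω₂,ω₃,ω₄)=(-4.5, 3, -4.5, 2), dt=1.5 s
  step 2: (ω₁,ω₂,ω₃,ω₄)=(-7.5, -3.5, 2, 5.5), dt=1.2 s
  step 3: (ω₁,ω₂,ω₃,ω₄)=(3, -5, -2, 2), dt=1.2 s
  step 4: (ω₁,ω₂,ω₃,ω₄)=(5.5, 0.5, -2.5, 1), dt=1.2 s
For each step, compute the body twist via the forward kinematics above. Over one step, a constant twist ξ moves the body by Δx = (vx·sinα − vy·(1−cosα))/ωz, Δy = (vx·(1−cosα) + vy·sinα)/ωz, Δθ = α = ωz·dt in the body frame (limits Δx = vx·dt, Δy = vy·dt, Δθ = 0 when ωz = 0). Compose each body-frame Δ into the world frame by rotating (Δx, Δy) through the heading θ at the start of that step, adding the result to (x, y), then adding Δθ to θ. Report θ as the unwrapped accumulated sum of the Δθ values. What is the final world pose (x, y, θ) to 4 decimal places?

(0.2645, -0.1351, 1.1700)

step 1: ξ=(vx,vy,ωz)=(-0.0600, 0.0150, 0.7000), dt=1.5 → body Δ=(-0.0851, -0.0245, 1.0500) → world pose (-0.0851, -0.0245, 1.0500)
step 2: ξ=(vx,vy,ωz)=(-0.0525, 0.0075, 0.3750), dt=1.2 → body Δ=(-0.0629, -0.0052, 0.4500) → world pose (-0.1119, -0.0816, 1.5000)
step 3: ξ=(vx,vy,ωz)=(-0.0300, -0.1800, -0.2000), dt=1.2 → body Δ=(-0.0615, -0.2096, -0.2400) → world pose (0.0929, -0.1578, 1.2600)
step 4: ξ=(vx,vy,ωz)=(0.0675, -0.1275, -0.0750), dt=1.2 → body Δ=(0.0740, -0.1564, -0.0900) → world pose (0.2645, -0.1351, 1.1700)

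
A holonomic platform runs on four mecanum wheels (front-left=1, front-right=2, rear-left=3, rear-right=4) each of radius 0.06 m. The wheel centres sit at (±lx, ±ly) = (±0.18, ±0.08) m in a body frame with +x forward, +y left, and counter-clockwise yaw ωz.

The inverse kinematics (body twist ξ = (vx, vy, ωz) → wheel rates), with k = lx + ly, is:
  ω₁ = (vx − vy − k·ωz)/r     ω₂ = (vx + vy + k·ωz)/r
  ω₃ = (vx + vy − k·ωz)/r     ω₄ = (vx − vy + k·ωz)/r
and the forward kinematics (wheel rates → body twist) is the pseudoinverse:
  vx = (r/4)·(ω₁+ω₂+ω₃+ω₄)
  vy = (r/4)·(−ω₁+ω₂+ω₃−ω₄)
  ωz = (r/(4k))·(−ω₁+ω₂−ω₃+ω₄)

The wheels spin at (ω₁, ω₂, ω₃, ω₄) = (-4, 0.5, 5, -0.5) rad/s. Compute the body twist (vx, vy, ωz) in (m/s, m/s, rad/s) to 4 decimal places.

k = lx + ly = 0.18 + 0.08 = 0.2600
ω₁+ω₂+ω₃+ω₄ = 1.0000  →  vx = (0.06/4)·1.0000 = 0.0150
−ω₁+ω₂+ω₃−ω₄ = 10.0000  →  vy = (0.06/4)·10.0000 = 0.1500
−ω₁+ω₂−ω₃+ω₄ = -1.0000  →  ωz = (0.06/1.0400)·-1.0000 = -0.0577

(0.0150, 0.1500, -0.0577)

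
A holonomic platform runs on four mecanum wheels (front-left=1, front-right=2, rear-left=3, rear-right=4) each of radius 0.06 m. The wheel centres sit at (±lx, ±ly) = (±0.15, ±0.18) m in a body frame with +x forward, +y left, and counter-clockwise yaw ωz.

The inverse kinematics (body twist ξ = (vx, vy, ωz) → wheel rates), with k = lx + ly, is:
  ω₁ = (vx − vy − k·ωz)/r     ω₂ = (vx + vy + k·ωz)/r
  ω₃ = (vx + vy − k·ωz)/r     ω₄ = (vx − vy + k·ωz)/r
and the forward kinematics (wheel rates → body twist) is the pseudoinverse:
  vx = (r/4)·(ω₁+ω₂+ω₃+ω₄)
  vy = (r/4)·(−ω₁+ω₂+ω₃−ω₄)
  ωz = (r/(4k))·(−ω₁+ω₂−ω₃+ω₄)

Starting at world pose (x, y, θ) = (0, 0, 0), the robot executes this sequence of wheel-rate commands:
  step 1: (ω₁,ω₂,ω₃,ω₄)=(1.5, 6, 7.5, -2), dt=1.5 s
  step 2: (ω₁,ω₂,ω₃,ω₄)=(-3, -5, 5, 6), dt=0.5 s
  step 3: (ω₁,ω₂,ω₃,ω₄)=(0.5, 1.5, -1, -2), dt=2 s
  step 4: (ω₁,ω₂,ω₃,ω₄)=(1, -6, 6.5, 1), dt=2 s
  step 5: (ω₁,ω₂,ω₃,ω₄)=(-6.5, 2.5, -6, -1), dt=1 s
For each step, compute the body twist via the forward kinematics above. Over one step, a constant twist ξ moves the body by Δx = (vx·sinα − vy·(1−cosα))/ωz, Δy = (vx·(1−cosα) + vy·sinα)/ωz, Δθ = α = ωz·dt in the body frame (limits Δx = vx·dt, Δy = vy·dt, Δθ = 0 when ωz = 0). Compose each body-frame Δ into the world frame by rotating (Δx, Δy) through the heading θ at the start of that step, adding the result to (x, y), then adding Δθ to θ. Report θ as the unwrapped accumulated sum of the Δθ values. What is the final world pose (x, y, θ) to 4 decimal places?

step 1: ξ=(vx,vy,ωz)=(0.1950, 0.2100, -0.2273), dt=1.5 → body Δ=(0.3400, 0.2596, -0.3409) → world pose (0.3400, 0.2596, -0.3409)
step 2: ξ=(vx,vy,ωz)=(0.0450, -0.0450, -0.0455), dt=0.5 → body Δ=(0.0222, -0.0228, -0.0227) → world pose (0.3534, 0.2307, -0.3636)
step 3: ξ=(vx,vy,ωz)=(-0.0150, 0.0300, 0.0000), dt=2.0 → body Δ=(-0.0300, 0.0600, 0.0000) → world pose (0.3467, 0.2974, -0.3636)
step 4: ξ=(vx,vy,ωz)=(0.0375, -0.0225, -0.5682), dt=2.0 → body Δ=(0.0369, -0.0741, -1.1364) → world pose (0.3549, 0.2150, -1.5000)
step 5: ξ=(vx,vy,ωz)=(-0.1650, 0.0600, 0.6364), dt=1.0 → body Δ=(-0.1725, 0.0053, 0.6364) → world pose (0.3479, 0.3875, -0.8636)

(0.3479, 0.3875, -0.8636)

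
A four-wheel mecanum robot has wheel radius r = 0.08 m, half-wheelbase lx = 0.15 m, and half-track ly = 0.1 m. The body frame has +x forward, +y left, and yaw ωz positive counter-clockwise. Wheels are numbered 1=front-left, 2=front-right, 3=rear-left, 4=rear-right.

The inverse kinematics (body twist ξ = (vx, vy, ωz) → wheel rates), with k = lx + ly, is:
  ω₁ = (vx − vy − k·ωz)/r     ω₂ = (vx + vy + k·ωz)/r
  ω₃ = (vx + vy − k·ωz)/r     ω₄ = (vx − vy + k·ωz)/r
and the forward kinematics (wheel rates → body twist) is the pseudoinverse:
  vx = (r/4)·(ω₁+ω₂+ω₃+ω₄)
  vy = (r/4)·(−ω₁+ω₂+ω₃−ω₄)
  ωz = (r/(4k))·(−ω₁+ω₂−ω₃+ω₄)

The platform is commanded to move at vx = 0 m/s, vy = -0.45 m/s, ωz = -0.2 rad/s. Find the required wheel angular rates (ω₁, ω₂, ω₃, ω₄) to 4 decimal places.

(6.2500, -6.2500, -5.0000, 5.0000)

k = lx + ly = 0.15 + 0.1 = 0.2500;  k·ωz = 0.2500·-0.2 = -0.0500
ω₁ (FL) = (vx − vy − k·ωz)/r = 0.5000/0.08 = 6.2500
ω₂ (FR) = (vx + vy + k·ωz)/r = -0.5000/0.08 = -6.2500
ω₃ (RL) = (vx + vy − k·ωz)/r = -0.4000/0.08 = -5.0000
ω₄ (RR) = (vx − vy + k·ωz)/r = 0.4000/0.08 = 5.0000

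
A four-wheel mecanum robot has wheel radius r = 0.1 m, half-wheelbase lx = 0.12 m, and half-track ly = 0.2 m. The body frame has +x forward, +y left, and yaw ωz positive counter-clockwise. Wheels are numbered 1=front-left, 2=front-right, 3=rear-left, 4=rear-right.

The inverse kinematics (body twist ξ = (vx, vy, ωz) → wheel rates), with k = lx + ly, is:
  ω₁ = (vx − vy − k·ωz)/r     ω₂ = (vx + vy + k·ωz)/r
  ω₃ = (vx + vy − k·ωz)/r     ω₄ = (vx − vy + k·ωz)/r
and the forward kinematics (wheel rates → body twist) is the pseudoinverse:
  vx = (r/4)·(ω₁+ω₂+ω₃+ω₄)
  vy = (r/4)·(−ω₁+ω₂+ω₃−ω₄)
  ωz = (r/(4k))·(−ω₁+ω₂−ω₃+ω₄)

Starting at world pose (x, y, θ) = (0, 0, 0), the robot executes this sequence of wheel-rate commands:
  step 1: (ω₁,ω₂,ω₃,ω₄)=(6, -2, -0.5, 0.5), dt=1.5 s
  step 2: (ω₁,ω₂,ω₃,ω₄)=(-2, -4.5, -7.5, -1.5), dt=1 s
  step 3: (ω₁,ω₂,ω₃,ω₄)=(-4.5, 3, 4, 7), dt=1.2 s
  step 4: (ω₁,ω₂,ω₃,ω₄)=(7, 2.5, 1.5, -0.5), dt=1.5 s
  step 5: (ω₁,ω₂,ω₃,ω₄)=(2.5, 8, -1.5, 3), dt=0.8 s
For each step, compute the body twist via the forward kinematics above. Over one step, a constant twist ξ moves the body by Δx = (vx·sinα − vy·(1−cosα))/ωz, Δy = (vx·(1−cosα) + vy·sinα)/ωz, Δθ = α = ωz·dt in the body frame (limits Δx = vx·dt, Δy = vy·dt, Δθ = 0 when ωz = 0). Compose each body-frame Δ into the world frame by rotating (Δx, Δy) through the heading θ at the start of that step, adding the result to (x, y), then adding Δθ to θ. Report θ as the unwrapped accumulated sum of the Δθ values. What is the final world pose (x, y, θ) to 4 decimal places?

step 1: ξ=(vx,vy,ωz)=(0.1000, -0.2250, -0.5469), dt=1.5 → body Δ=(0.0029, -0.3591, -0.8203) → world pose (0.0029, -0.3591, -0.8203)
step 2: ξ=(vx,vy,ωz)=(-0.3875, -0.2125, 0.2734), dt=1.0 → body Δ=(-0.3538, -0.2625, 0.2734) → world pose (-0.4304, -0.2793, -0.5469)
step 3: ξ=(vx,vy,ωz)=(0.2375, 0.1125, 0.8203), dt=1.2 → body Δ=(0.1799, 0.2435, 0.9844) → world pose (-0.1501, -0.1649, 0.4375)
step 4: ξ=(vx,vy,ωz)=(0.2625, -0.0625, -0.5078), dt=1.5 → body Δ=(0.3228, -0.2278, -0.7617) → world pose (0.2388, -0.2344, -0.3242)
step 5: ξ=(vx,vy,ωz)=(0.3000, 0.0250, 0.7812), dt=0.8 → body Δ=(0.2186, 0.0913, 0.6250) → world pose (0.4751, -0.2175, 0.3008)

(0.4751, -0.2175, 0.3008)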